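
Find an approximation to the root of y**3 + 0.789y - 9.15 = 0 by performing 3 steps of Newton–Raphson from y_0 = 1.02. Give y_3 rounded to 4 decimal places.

Newton update: y ← y − f(y)/f'(y).
f'(y) = 3y**2 + 0.789
y_0 = 1.020000: f = -7.284012, f' = 3.910200 → y_1 = 1.020000 - (-7.284012)/(3.910200) = 2.882823
y_1 = 2.882823: f = 17.082743, f' = 25.721012 → y_2 = 2.882823 - (17.082743)/(25.721012) = 2.218668
y_2 = 2.218668: f = 3.521898, f' = 15.556466 → y_3 = 2.218668 - (3.521898)/(15.556466) = 1.992274

1.9923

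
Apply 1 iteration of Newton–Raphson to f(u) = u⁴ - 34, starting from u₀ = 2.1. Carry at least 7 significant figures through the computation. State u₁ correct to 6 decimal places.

2.492827

Newton update: u ← u − f(u)/f'(u).
f'(u) = 4u³
u_0 = 2.100000: f = -14.551900, f' = 37.044000 → u_1 = 2.100000 - (-14.551900)/(37.044000) = 2.492827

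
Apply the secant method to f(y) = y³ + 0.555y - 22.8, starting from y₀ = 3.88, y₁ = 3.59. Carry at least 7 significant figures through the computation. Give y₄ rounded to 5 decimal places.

f(y_0) = 37.764472, f(y_1) = 25.460729
y_2 = 3.590000 - (25.460729)·(3.590000 - 3.880000)/(25.460729 - (37.764472)) = 2.989889; f(y_2) = 5.587311
y_3 = 2.989889 - (5.587311)·(2.989889 - 3.590000)/(5.587311 - (25.460729)) = 2.821171; f(y_3) = 1.219463
y_4 = 2.821171 - (1.219463)·(2.821171 - 2.989889)/(1.219463 - (5.587311)) = 2.774066; f(y_4) = 0.087278

2.77407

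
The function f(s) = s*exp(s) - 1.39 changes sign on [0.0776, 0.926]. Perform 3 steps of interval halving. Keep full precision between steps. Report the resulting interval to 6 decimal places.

f(0.077600) = -1.306138, f(0.926000) = 0.947586 (opposite signs)
step 1: m = 0.501800, f(m) = -0.561181 < 0 → root in [0.501800, 0.926000]
step 2: m = 0.713900, f(m) = 0.067740 > 0 → root in [0.501800, 0.713900]
step 3: m = 0.607850, f(m) = -0.273696 < 0 → root in [0.607850, 0.713900]

[0.607850, 0.713900]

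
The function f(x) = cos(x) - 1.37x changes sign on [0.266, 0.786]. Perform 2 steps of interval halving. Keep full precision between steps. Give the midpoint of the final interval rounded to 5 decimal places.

0.59100

f(0.266000) = 0.600410, f(0.786000) = -0.370139 (opposite signs)
step 1: m = 0.526000, f(m) = 0.144202 > 0 → root in [0.526000, 0.786000]
step 2: m = 0.656000, f(m) = -0.106282 < 0 → root in [0.526000, 0.656000]
Midpoint of [0.526000, 0.656000] = 0.591000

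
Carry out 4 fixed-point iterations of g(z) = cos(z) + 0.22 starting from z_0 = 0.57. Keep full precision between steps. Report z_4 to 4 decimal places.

z_1 = g(0.570000) = 1.061901
z_2 = g(1.061901) = 0.707213
z_3 = g(0.707213) = 0.980176
z_4 = g(0.980176) = 0.776877

0.7769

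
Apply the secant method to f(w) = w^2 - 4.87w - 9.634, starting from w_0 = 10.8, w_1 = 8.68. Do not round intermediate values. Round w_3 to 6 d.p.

6.527038

Secant update: w_(k+1) = w_k − f(w_k)·(w_k − w_(k-1))/(f(w_k) − f(w_(k-1))).
f(w_0) = 54.410000, f(w_1) = 23.436800
w_2 = 8.680000 - (23.436800)·(8.680000 - 10.800000)/(23.436800 - (54.410000)) = 7.075838; f(w_2) = 5.974157
w_3 = 7.075838 - (5.974157)·(7.075838 - 8.680000)/(5.974157 - (23.436800)) = 6.527038; f(w_3) = 1.181547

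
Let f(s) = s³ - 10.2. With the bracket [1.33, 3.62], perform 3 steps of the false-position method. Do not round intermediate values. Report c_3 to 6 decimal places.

2.068096

f(1.330000) = -7.847363, f(3.620000) = 37.237928
step 1: c = 1.728588, f(c) = -5.034950 < 0 → new bracket [1.728588, 3.620000]
step 2: c = 1.953866, f(c) = -2.740931 < 0 → new bracket [1.953866, 3.620000]
step 3: c = 2.068096, f(c) = -1.354713 < 0 → new bracket [2.068096, 3.620000]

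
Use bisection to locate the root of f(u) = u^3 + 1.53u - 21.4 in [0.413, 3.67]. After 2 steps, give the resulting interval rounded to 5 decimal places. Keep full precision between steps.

[2.04150, 2.85575]

f(0.413000) = -20.697665, f(3.670000) = 33.645963 (opposite signs)
step 1: m = 2.041500, f(m) = -9.768100 < 0 → root in [2.041500, 3.670000]
step 2: m = 2.855750, f(m) = 6.258818 > 0 → root in [2.041500, 2.855750]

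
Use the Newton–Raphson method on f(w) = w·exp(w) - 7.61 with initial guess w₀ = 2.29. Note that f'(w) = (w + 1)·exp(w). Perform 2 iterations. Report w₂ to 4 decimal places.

1.6142

w_0 = 2.290000: f = 15.003607, f' = 32.488545 → w_1 = 2.290000 - (15.003607)/(32.488545) = 1.828188
w_1 = 1.828188: f = 3.766081, f' = 17.598680 → w_2 = 1.828188 - (3.766081)/(17.598680) = 1.614190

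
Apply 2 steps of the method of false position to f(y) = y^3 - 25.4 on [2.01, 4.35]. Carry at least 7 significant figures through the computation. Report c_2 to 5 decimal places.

f(2.010000) = -17.279399, f(4.350000) = 56.912875
step 1: c = 2.554987, f(c) = -8.721159 < 0 → new bracket [2.554987, 4.350000]
step 2: c = 2.793500, f(c) = -3.600526 < 0 → new bracket [2.793500, 4.350000]

2.79350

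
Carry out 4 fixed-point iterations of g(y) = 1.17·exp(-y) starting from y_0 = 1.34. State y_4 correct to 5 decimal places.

y_1 = g(1.340000) = 0.306359
y_2 = g(0.306359) = 0.861263
y_3 = g(0.861263) = 0.494475
y_4 = g(0.494475) = 0.713573

0.71357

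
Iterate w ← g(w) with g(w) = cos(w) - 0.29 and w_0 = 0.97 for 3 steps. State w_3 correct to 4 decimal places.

w_1 = g(0.970000) = 0.275300
w_2 = g(0.275300) = 0.672344
w_3 = g(0.672344) = 0.492364

0.4924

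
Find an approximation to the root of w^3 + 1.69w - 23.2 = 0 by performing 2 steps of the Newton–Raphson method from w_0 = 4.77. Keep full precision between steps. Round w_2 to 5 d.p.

f'(w) = 3w^2 + 1.69
w_0 = 4.770000: f = 93.392633, f' = 69.948700 → w_1 = 4.770000 - (93.392633)/(69.948700) = 3.434841
w_1 = 3.434841: f = 23.129593, f' = 37.084399 → w_2 = 3.434841 - (23.129593)/(37.084399) = 2.811140

2.81114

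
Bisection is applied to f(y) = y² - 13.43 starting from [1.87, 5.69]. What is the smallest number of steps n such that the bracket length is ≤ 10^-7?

Initial width b − a = 5.69 − 1.87 = 3.820000.
After n steps the width is (b−a)/2^n; need (b−a)/2^n ≤ 10^-7.
So n ≥ log₂(3.820000/10^-7) = log₂(38200000.0000) ≈ 25.1871.
Hence n = 26.

26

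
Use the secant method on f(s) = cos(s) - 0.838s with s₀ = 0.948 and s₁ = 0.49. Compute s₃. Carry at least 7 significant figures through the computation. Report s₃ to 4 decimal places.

f(s_0) = -0.211115, f(s_1) = 0.471713
s_2 = 0.490000 - (0.471713)·(0.490000 - 0.948000)/(0.471713 - (-0.211115)) = 0.806397; f(s_2) = 0.016343
s_3 = 0.806397 - (0.016343)·(0.806397 - 0.490000)/(0.016343 - (0.471713)) = 0.817752; f(s_3) = -0.001414

0.8178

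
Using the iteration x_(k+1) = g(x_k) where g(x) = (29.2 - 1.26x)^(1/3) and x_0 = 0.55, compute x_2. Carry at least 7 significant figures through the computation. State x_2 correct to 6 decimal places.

x_1 = g(0.550000) = 3.054807
x_2 = g(3.054807) = 2.937636

2.937636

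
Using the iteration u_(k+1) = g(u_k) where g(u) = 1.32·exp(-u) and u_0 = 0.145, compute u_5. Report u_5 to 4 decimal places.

0.7576

u_1 = g(0.145000) = 1.141829
u_2 = g(1.141829) = 0.421390
u_3 = g(0.421390) = 0.866098
u_4 = g(0.866098) = 0.555178
u_5 = g(0.555178) = 0.757640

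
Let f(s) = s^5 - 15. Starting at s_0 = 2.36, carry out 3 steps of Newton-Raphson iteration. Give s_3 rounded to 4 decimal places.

1.7230

f'(s) = 5s^4
s_0 = 2.360000: f = 58.208248, f' = 155.102221 → s_1 = 2.360000 - (58.208248)/(155.102221) = 1.984710
s_1 = 1.984710: f = 15.795392, f' = 77.581576 → s_2 = 1.984710 - (15.795392)/(77.581576) = 1.781113
s_2 = 1.781113: f = 2.924936, f' = 50.319475 → s_3 = 1.781113 - (2.924936)/(50.319475) = 1.722986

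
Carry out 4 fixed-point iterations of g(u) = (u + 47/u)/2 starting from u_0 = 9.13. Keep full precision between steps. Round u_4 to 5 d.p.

u_1 = g(9.130000) = 7.138932
u_2 = g(7.138932) = 6.861275
u_3 = g(6.861275) = 6.855657
u_4 = g(6.855657) = 6.855655

6.85565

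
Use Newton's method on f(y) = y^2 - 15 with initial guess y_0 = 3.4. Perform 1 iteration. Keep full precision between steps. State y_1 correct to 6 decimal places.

3.905882

f'(y) = 2y
y_0 = 3.400000: f = -3.440000, f' = 6.800000 → y_1 = 3.400000 - (-3.440000)/(6.800000) = 3.905882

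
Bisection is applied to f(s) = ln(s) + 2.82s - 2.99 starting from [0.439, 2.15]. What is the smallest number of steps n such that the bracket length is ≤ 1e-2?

Initial width b − a = 2.15 − 0.439 = 1.711000.
After n steps the width is (b−a)/2^n; need (b−a)/2^n ≤ 1e-2.
So n ≥ log₂(1.711000/1e-2) = log₂(171.1000) ≈ 7.4187.
Hence n = 8.

8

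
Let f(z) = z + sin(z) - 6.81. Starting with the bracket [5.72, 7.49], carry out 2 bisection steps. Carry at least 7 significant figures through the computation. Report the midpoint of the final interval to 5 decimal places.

f(5.720000) = -1.623882, f(7.490000) = 1.614487 (opposite signs)
step 1: m = 6.605000, f(m) = 0.111289 > 0 → root in [5.720000, 6.605000]
step 2: m = 6.162500, f(m) = -0.767893 < 0 → root in [6.162500, 6.605000]
Midpoint of [6.162500, 6.605000] = 6.383750

6.38375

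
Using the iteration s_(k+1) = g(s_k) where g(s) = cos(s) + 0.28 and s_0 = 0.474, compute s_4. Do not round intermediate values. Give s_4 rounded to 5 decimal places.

s_1 = g(0.474000) = 1.169750
s_2 = g(1.169750) = 0.670382
s_3 = g(0.670382) = 1.063584
s_4 = g(1.063584) = 0.765742

0.76574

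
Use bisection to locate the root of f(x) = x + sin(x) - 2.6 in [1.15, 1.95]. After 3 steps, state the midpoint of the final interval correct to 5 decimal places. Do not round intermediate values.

1.60000

f(1.150000) = -0.537236, f(1.950000) = 0.278960 (opposite signs)
step 1: m = 1.550000, f(m) = -0.050216 < 0 → root in [1.550000, 1.950000]
step 2: m = 1.750000, f(m) = 0.133986 > 0 → root in [1.550000, 1.750000]
step 3: m = 1.650000, f(m) = 0.046865 > 0 → root in [1.550000, 1.650000]
Midpoint of [1.550000, 1.650000] = 1.600000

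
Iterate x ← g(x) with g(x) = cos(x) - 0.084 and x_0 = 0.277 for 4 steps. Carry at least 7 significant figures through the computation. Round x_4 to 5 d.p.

0.63668

x_1 = g(0.277000) = 0.877880
x_2 = g(0.877880) = 0.554784
x_3 = g(0.554784) = 0.766014
x_4 = g(0.766014) = 0.636679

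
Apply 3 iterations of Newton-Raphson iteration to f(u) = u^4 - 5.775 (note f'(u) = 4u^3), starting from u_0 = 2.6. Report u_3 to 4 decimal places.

u_0 = 2.600000: f = 39.922600, f' = 70.304000 → u_1 = 2.600000 - (39.922600)/(70.304000) = 2.032143
u_1 = 2.032143: f = 11.278648, f' = 33.567806 → u_2 = 2.032143 - (11.278648)/(33.567806) = 1.696147
u_2 = 1.696147: f = 2.501644, f' = 19.518691 → u_3 = 1.696147 - (2.501644)/(19.518691) = 1.567981

1.5680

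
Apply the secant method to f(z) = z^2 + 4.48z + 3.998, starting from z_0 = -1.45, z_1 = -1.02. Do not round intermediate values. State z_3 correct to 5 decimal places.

-1.23244

f(z_0) = -0.395500, f(z_1) = 0.468800
z_2 = -1.020000 - (0.468800)·(-1.020000 - -1.450000)/(0.468800 - (-0.395500)) = -1.253234; f(z_2) = -0.045893
z_3 = -1.253234 - (-0.045893)·(-1.253234 - -1.020000)/(-0.045893 - (0.468800)) = -1.232438; f(z_3) = -0.004418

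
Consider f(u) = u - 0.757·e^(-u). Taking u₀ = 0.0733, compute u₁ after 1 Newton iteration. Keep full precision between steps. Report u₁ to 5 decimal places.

f'(u) = 1 + 0.757·e^(-u)
u_0 = 0.073300: f = -0.630197, f' = 1.703497 → u_1 = 0.073300 - (-0.630197)/(1.703497) = 0.443243

0.44324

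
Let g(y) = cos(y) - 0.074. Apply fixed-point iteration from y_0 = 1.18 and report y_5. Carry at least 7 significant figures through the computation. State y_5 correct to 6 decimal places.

y_1 = g(1.180000) = 0.306925
y_2 = g(0.306925) = 0.879267
y_3 = g(0.879267) = 0.563716
y_4 = g(0.563716) = 0.771275
y_5 = g(0.771275) = 0.643022

0.643022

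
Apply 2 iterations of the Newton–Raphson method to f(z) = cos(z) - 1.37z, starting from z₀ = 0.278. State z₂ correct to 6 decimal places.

f'(z) = -sin(z) - 1.37
z_0 = 0.278000: f = 0.580746, f' = -1.644433 → z_1 = 0.278000 - (0.580746)/(-1.644433) = 0.631159
z_1 = 0.631159: f = -0.057344, f' = -1.960081 → z_2 = 0.631159 - (-0.057344)/(-1.960081) = 0.601903

0.601903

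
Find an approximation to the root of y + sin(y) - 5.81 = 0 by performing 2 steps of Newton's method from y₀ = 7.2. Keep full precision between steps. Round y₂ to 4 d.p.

f'(y) = 1 + cos(y)
y_0 = 7.200000: f = 2.183668, f' = 1.608351 → y_1 = 7.200000 - (2.183668)/(1.608351) = 5.842294
y_1 = 5.842294: f = -0.394451, f' = 1.904372 → y_2 = 5.842294 - (-0.394451)/(1.904372) = 6.049424

6.0494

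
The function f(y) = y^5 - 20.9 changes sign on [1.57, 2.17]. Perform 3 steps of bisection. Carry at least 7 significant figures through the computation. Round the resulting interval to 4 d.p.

f(1.570000) = -11.361101, f(2.170000) = 27.217014 (opposite signs)
step 1: m = 1.870000, f(m) = 1.966939 > 0 → root in [1.570000, 1.870000]
step 2: m = 1.720000, f(m) = -5.846335 < 0 → root in [1.720000, 1.870000]
step 3: m = 1.795000, f(m) = -2.265306 < 0 → root in [1.795000, 1.870000]

[1.7950, 1.8700]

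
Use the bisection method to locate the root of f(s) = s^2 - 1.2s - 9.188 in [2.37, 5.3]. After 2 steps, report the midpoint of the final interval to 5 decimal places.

f(2.370000) = -6.415100, f(5.300000) = 12.542000 (opposite signs)
step 1: m = 3.835000, f(m) = 0.917225 > 0 → root in [2.370000, 3.835000]
step 2: m = 3.102500, f(m) = -3.285494 < 0 → root in [3.102500, 3.835000]
Midpoint of [3.102500, 3.835000] = 3.468750

3.46875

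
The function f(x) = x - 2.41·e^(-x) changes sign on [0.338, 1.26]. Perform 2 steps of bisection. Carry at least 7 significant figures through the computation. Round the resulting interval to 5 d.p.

f(0.338000) = -1.380801, f(1.260000) = 0.576394 (opposite signs)
step 1: m = 0.799000, f(m) = -0.284966 < 0 → root in [0.799000, 1.260000]
step 2: m = 1.029500, f(m) = 0.168683 > 0 → root in [0.799000, 1.029500]

[0.79900, 1.02950]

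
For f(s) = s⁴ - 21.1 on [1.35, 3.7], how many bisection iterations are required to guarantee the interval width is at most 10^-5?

18

Initial width b − a = 3.7 − 1.35 = 2.350000.
After n steps the width is (b−a)/2^n; need (b−a)/2^n ≤ 10^-5.
So n ≥ log₂(2.350000/10^-5) = log₂(235000.0000) ≈ 17.8423.
Hence n = 18.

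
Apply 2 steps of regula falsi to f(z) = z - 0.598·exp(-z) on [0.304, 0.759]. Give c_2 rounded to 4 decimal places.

f(0.304000) = -0.137241, f(0.759000) = 0.479056
step 1: c = 0.405322, f(c) = 0.006599 > 0 → new bracket [0.304000, 0.405322]
step 2: c = 0.400674, f(c) = 0.000093 > 0 → new bracket [0.304000, 0.400674]

0.4007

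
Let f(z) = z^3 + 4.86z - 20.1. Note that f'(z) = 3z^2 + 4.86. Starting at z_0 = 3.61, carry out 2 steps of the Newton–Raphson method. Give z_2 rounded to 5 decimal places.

2.19724

Newton update: z ← z − f(z)/f'(z).
z_0 = 3.610000: f = 44.490481, f' = 43.956300 → z_1 = 3.610000 - (44.490481)/(43.956300) = 2.597847
z_1 = 2.597847: f = 10.057921, f' = 25.106434 → z_2 = 2.597847 - (10.057921)/(25.106434) = 2.197236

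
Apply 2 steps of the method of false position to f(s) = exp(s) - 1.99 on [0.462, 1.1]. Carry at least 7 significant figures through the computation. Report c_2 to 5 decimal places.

0.67949

f(0.462000) = -0.402755, f(1.100000) = 1.014166
step 1: c = 0.643349, f(c) = -0.087157 < 0 → new bracket [0.643349, 1.100000]
step 2: c = 0.679488, f(c) = -0.017133 < 0 → new bracket [0.679488, 1.100000]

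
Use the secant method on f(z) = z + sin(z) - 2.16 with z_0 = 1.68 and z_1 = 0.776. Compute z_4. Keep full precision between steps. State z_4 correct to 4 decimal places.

1.2204

Secant update: z_(k+1) = z_k − f(z_k)·(z_k − z_(k-1))/(f(z_k) − f(z_(k-1))).
f(z_0) = 0.514043, f(z_1) = -0.683570
z_2 = 0.776000 - (-0.683570)·(0.776000 - 1.680000)/(-0.683570 - (0.514043)) = 1.291982; f(z_2) = 0.093365
z_3 = 1.291982 - (0.093365)·(1.291982 - 0.776000)/(0.093365 - (-0.683570)) = 1.229976; f(z_3) = 0.012457
z_4 = 1.229976 - (0.012457)·(1.229976 - 1.291982)/(0.012457 - (0.093365)) = 1.220429; f(z_4) = -0.000324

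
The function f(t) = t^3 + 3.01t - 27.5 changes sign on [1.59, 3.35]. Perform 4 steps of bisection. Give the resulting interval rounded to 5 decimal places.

[2.58000, 2.69000]

f(1.590000) = -18.694421, f(3.350000) = 20.178875 (opposite signs)
step 1: m = 2.470000, f(m) = -4.996077 < 0 → root in [2.470000, 3.350000]
step 2: m = 2.910000, f(m) = 5.901271 > 0 → root in [2.470000, 2.910000]
step 3: m = 2.690000, f(m) = 0.062009 > 0 → root in [2.470000, 2.690000]
step 4: m = 2.580000, f(m) = -2.560688 < 0 → root in [2.580000, 2.690000]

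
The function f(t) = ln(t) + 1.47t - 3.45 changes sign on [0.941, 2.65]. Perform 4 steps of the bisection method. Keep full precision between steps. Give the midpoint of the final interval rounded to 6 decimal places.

1.955719

f(0.941000) = -2.127542, f(2.650000) = 1.420060 (opposite signs)
step 1: m = 1.795500, f(m) = -0.225331 < 0 → root in [1.795500, 2.650000]
step 2: m = 2.222750, f(m) = 0.616188 > 0 → root in [1.795500, 2.222750]
step 3: m = 2.009125, f(m) = 0.201113 > 0 → root in [1.795500, 2.009125]
step 4: m = 1.902312, f(m) = -0.010530 < 0 → root in [1.902312, 2.009125]
Midpoint of [1.902312, 2.009125] = 1.955719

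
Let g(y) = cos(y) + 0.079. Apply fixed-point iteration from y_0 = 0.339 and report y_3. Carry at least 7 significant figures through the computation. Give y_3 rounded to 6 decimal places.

y_1 = g(0.339000) = 1.022088
y_2 = g(1.022088) = 0.600586
y_3 = g(0.600586) = 0.904005

0.904005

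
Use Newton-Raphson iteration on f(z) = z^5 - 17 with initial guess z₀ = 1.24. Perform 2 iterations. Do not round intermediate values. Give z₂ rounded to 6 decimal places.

Newton update: z ← z − f(z)/f'(z).
f'(z) = 5z⁴
z_0 = 1.240000: f = -14.068375, f' = 11.821069 → z_1 = 1.240000 - (-14.068375)/(11.821069) = 2.430110
z_1 = 2.430110: f = 67.748081, f' = 174.370857 → z_2 = 2.430110 - (67.748081)/(174.370857) = 2.041582

2.041582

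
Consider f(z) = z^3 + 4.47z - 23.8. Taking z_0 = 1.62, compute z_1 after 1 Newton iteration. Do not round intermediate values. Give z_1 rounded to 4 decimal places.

2.6171

f'(z) = 3z^2 + 4.47
z_0 = 1.620000: f = -12.307072, f' = 12.343200 → z_1 = 1.620000 - (-12.307072)/(12.343200) = 2.617073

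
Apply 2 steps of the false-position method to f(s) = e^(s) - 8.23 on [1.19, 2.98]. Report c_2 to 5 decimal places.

False-position update: c = (a·f(b) − b·f(a))/(f(b) − f(a)); replace the endpoint whose sign matches f(c).
f(1.190000) = -4.942919, f(2.980000) = 11.457817
step 1: c = 1.729477, f(c) = -2.592294 < 0 → new bracket [1.729477, 2.980000]
step 2: c = 1.960203, f(c) = -1.129231 < 0 → new bracket [1.960203, 2.980000]

1.96020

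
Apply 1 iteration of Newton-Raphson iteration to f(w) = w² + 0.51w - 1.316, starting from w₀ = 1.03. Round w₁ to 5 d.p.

f'(w) = 2w + 0.51
w_0 = 1.030000: f = 0.270200, f' = 2.570000 → w_1 = 1.030000 - (0.270200)/(2.570000) = 0.924864

0.92486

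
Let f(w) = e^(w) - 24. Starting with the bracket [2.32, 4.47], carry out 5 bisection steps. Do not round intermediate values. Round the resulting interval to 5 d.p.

[3.12625, 3.19344]

f(2.320000) = -13.824326, f(4.470000) = 63.356723 (opposite signs)
step 1: m = 3.395000, f(m) = 5.814653 > 0 → root in [2.320000, 3.395000]
step 2: m = 2.857500, f(m) = -6.582072 < 0 → root in [2.857500, 3.395000]
step 3: m = 3.126250, f(m) = -1.211637 < 0 → root in [3.126250, 3.395000]
step 4: m = 3.260625, f(m) = 2.065823 > 0 → root in [3.126250, 3.260625]
step 5: m = 3.193437, f(m) = 0.372063 > 0 → root in [3.126250, 3.193437]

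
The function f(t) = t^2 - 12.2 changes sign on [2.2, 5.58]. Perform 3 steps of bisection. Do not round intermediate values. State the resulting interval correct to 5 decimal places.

f(2.200000) = -7.360000, f(5.580000) = 18.936400 (opposite signs)
step 1: m = 3.890000, f(m) = 2.932100 > 0 → root in [2.200000, 3.890000]
step 2: m = 3.045000, f(m) = -2.927975 < 0 → root in [3.045000, 3.890000]
step 3: m = 3.467500, f(m) = -0.176444 < 0 → root in [3.467500, 3.890000]

[3.46750, 3.89000]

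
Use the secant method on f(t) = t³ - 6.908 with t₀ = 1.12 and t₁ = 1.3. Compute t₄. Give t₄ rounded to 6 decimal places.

f(t_0) = -5.503072, f(t_1) = -4.711000
t_2 = 1.300000 - (-4.711000)·(1.300000 - 1.120000)/(-4.711000 - (-5.503072)) = 2.370584; f(t_2) = 6.413905
t_3 = 2.370584 - (6.413905)·(2.370584 - 1.300000)/(6.413905 - (-4.711000)) = 1.753354; f(t_3) = -1.517748
t_4 = 1.753354 - (-1.517748)·(1.753354 - 2.370584)/(-1.517748 - (6.413905)) = 1.871463; f(t_4) = -0.353433

1.871463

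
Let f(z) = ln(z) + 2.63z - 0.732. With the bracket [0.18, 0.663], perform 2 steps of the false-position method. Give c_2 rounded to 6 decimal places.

f(0.180000) = -1.973398, f(0.663000) = 0.600710
step 1: c = 0.550284, f(c) = 0.117927 > 0 → new bracket [0.180000, 0.550284]
step 2: c = 0.529404, f(c) = 0.024331 > 0 → new bracket [0.180000, 0.529404]

0.529404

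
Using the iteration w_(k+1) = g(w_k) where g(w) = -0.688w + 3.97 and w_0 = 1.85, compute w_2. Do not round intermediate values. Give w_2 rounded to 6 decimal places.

2.114326

w_1 = g(1.850000) = 2.697200
w_2 = g(2.697200) = 2.114326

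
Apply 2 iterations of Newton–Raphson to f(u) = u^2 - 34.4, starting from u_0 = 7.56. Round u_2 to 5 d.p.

f'(u) = 2u
u_0 = 7.560000: f = 22.753600, f' = 15.120000 → u_1 = 7.560000 - (22.753600)/(15.120000) = 6.055132
u_1 = 6.055132: f = 2.264627, f' = 12.110265 → u_2 = 6.055132 - (2.264627)/(12.110265) = 5.868132

5.86813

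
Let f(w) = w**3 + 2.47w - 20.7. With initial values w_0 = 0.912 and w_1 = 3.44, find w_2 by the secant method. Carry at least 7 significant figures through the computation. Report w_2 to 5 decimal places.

f(w_0) = -17.688809, f(w_1) = 28.504384
w_2 = 3.440000 - (28.504384)·(3.440000 - 0.912000)/(28.504384 - (-17.688809)) = 1.880050; f(w_2) = -9.411077

1.88005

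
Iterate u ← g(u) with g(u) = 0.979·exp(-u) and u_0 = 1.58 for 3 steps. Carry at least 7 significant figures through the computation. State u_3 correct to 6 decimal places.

u_1 = g(1.580000) = 0.201650
u_2 = g(0.201650) = 0.800216
u_3 = g(0.800216) = 0.439798

0.439798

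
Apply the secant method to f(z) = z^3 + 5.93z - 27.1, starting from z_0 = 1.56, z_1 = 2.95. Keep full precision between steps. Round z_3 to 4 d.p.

2.3327

f(z_0) = -14.052784, f(z_1) = 16.065875
z_2 = 2.950000 - (16.065875)·(2.950000 - 1.560000)/(16.065875 - (-14.052784)) = 2.208547; f(z_2) = -3.230728
z_3 = 2.208547 - (-3.230728)·(2.208547 - 2.950000)/(-3.230728 - (16.065875)) = 2.332685; f(z_3) = -0.574068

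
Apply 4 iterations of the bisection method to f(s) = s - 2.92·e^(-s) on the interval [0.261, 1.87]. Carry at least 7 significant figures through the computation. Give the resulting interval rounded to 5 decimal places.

[0.96494, 1.06550]

f(0.261000) = -1.988220, f(1.870000) = 1.419959 (opposite signs)
step 1: m = 1.065500, f(m) = 0.059398 > 0 → root in [0.261000, 1.065500]
step 2: m = 0.663250, f(m) = -0.841059 < 0 → root in [0.663250, 1.065500]
step 3: m = 0.864375, f(m) = -0.365864 < 0 → root in [0.864375, 1.065500]
step 4: m = 0.964938, f(m) = -0.147603 < 0 → root in [0.964938, 1.065500]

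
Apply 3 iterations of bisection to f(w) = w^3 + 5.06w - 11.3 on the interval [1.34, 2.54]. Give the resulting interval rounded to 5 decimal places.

f(1.340000) = -2.113496, f(2.540000) = 17.939464 (opposite signs)
step 1: m = 1.940000, f(m) = 5.817784 > 0 → root in [1.340000, 1.940000]
step 2: m = 1.640000, f(m) = 1.409344 > 0 → root in [1.340000, 1.640000]
step 3: m = 1.490000, f(m) = -0.452651 < 0 → root in [1.490000, 1.640000]

[1.49000, 1.64000]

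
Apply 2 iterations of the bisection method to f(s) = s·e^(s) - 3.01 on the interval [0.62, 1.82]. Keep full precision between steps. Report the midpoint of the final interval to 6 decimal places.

f(0.620000) = -1.857465, f(1.820000) = 8.222782 (opposite signs)
step 1: m = 1.220000, f(m) = 1.122369 > 0 → root in [0.620000, 1.220000]
step 2: m = 0.920000, f(m) = -0.701453 < 0 → root in [0.920000, 1.220000]
Midpoint of [0.920000, 1.220000] = 1.070000

1.070000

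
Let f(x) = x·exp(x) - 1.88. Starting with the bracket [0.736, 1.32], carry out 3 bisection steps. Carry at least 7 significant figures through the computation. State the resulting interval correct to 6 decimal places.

[0.809000, 0.882000]

f(0.736000) = -0.343550, f(1.320000) = 3.061316 (opposite signs)
step 1: m = 1.028000, f(m) = 0.993742 > 0 → root in [0.736000, 1.028000]
step 2: m = 0.882000, f(m) = 0.250671 > 0 → root in [0.736000, 0.882000]
step 3: m = 0.809000, f(m) = -0.063260 < 0 → root in [0.809000, 0.882000]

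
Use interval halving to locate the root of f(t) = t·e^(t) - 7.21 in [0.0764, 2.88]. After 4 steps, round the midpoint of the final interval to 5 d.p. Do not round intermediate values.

1.56581

f(0.076400) = -7.127534, f(2.880000) = 44.095107 (opposite signs)
step 1: m = 1.478200, f(m) = -0.728026 < 0 → root in [1.478200, 2.880000]
step 2: m = 2.179100, f(m) = 12.049644 > 0 → root in [1.478200, 2.179100]
step 3: m = 1.828650, f(m) = 4.174218 > 0 → root in [1.478200, 1.828650]
step 4: m = 1.653425, f(m) = 1.428888 > 0 → root in [1.478200, 1.653425]
Midpoint of [1.478200, 1.653425] = 1.565812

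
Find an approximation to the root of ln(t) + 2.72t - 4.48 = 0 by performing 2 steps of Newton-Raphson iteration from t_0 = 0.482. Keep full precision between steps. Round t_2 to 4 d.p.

1.4952

Newton update: t ← t − f(t)/f'(t).
f'(t) = 1/t + 2.72
t_0 = 0.482000: f = -3.898771, f' = 4.794689 → t_1 = 0.482000 - (-3.898771)/(4.794689) = 1.295144
t_1 = 1.295144: f = -0.698587, f' = 3.492115 → t_2 = 1.295144 - (-0.698587)/(3.492115) = 1.495191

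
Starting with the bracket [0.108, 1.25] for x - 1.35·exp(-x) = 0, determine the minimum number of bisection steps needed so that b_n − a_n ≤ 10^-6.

21

Initial width b − a = 1.25 − 0.108 = 1.142000.
After n steps the width is (b−a)/2^n; need (b−a)/2^n ≤ 10^-6.
So n ≥ log₂(1.142000/10^-6) = log₂(1142000.0000) ≈ 20.1231.
Hence n = 21.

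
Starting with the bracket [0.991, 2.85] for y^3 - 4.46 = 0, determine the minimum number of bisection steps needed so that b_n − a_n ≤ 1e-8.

Initial width b − a = 2.85 − 0.991 = 1.859000.
After n steps the width is (b−a)/2^n; need (b−a)/2^n ≤ 1e-8.
So n ≥ log₂(1.859000/1e-8) = log₂(185900000.0000) ≈ 27.4700.
Hence n = 28.

28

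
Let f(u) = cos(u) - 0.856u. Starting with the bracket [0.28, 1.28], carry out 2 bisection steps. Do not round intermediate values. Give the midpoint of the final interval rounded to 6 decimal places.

f(0.280000) = 0.721375, f(1.280000) = -0.808965 (opposite signs)
step 1: m = 0.780000, f(m) = 0.043234 > 0 → root in [0.780000, 1.280000]
step 2: m = 1.030000, f(m) = -0.366861 < 0 → root in [0.780000, 1.030000]
Midpoint of [0.780000, 1.030000] = 0.905000

0.905000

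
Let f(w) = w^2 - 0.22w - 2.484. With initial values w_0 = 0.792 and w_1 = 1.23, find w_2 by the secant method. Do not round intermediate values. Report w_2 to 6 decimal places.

f(w_0) = -2.030976, f(w_1) = -1.241700
w_2 = 1.230000 - (-1.241700)·(1.230000 - 0.792000)/(-1.241700 - (-2.030976)) = 1.919068; f(w_2) = 0.776626

1.919068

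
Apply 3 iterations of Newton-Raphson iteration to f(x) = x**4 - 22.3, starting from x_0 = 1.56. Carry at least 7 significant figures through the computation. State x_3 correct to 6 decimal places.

f'(x) = 4x**3
x_0 = 1.560000: f = -16.377591, f' = 15.185664 → x_1 = 1.560000 - (-16.377591)/(15.185664) = 2.638490
x_1 = 2.638490: f = 26.164306, f' = 73.472783 → x_2 = 2.638490 - (26.164306)/(73.472783) = 2.282381
x_2 = 2.282381: f = 4.836443, f' = 47.558121 → x_3 = 2.282381 - (4.836443)/(47.558121) = 2.180686

2.180686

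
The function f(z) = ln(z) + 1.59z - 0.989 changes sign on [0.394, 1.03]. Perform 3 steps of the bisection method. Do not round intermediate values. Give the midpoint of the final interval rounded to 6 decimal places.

0.751750

f(0.394000) = -1.293944, f(1.030000) = 0.678259 (opposite signs)
step 1: m = 0.712000, f(m) = -0.196597 < 0 → root in [0.712000, 1.030000]
step 2: m = 0.871000, f(m) = 0.257777 > 0 → root in [0.712000, 0.871000]
step 3: m = 0.791500, f(m) = 0.035660 > 0 → root in [0.712000, 0.791500]
Midpoint of [0.712000, 0.791500] = 0.751750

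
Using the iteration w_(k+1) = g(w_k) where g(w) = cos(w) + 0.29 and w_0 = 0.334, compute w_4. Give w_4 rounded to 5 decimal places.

0.74002

w_1 = g(0.334000) = 1.234739
w_2 = g(1.234739) = 0.619768
w_3 = g(0.619768) = 1.104013
w_4 = g(1.104013) = 0.740016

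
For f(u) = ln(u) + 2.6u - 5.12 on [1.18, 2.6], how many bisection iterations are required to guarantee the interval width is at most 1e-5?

Initial width b − a = 2.6 − 1.18 = 1.420000.
After n steps the width is (b−a)/2^n; need (b−a)/2^n ≤ 1e-5.
So n ≥ log₂(1.420000/1e-5) = log₂(142000.0000) ≈ 17.1155.
Hence n = 18.

18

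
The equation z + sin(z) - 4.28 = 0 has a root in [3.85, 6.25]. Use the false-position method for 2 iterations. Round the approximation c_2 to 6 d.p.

f(3.850000) = -1.080625, f(6.250000) = 1.936821
step 1: c = 4.709502, f(c) = -0.570494 < 0 → new bracket [4.709502, 6.250000]
step 2: c = 5.060014, f(c) = -0.160170 < 0 → new bracket [5.060014, 6.250000]

5.060014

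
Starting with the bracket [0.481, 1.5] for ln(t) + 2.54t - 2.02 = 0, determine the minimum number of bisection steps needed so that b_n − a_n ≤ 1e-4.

Initial width b − a = 1.5 − 0.481 = 1.019000.
After n steps the width is (b−a)/2^n; need (b−a)/2^n ≤ 1e-4.
So n ≥ log₂(1.019000/1e-4) = log₂(10190.0000) ≈ 13.3149.
Hence n = 14.

14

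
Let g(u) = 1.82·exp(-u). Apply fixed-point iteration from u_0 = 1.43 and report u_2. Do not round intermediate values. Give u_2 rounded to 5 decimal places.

u_1 = g(1.430000) = 0.435542
u_2 = g(0.435542) = 1.177383

1.17738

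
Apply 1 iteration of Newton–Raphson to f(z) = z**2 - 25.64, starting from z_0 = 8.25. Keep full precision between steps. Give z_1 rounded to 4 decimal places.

5.6789

f'(z) = 2z
z_0 = 8.250000: f = 42.422500, f' = 16.500000 → z_1 = 8.250000 - (42.422500)/(16.500000) = 5.678939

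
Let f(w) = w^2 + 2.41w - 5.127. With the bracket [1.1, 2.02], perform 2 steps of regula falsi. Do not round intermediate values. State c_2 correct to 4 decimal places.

f(1.100000) = -1.266000, f(2.020000) = 3.821600
step 1: c = 1.328933, f(c) = -0.158208 < 0 → new bracket [1.328933, 2.020000]
step 2: c = 1.356405, f(c) = -0.018230 < 0 → new bracket [1.356405, 2.020000]

1.3564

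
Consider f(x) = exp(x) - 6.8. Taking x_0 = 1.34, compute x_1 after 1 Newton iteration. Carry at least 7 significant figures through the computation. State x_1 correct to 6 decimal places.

f'(x) = exp(x)
x_0 = 1.340000: f = -2.980956, f' = 3.819044 → x_1 = 1.340000 - (-2.980956)/(3.819044) = 2.120551

2.120551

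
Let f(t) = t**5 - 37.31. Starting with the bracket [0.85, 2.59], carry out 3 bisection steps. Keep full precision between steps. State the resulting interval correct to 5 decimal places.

f(0.850000) = -36.866295, f(2.590000) = 79.236389 (opposite signs)
step 1: m = 1.720000, f(m) = -22.256335 < 0 → root in [1.720000, 2.590000]
step 2: m = 2.155000, f(m) = 9.166816 > 0 → root in [1.720000, 2.155000]
step 3: m = 1.937500, f(m) = -10.007114 < 0 → root in [1.937500, 2.155000]

[1.93750, 2.15500]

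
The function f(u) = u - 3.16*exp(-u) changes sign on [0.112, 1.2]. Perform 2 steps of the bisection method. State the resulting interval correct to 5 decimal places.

[0.92800, 1.20000]

f(0.112000) = -2.713180, f(1.200000) = 0.248226 (opposite signs)
step 1: m = 0.656000, f(m) = -0.983796 < 0 → root in [0.656000, 1.200000]
step 2: m = 0.928000, f(m) = -0.321286 < 0 → root in [0.928000, 1.200000]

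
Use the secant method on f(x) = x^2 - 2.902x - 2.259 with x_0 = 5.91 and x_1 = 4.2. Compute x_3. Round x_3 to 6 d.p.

f(x_0) = 15.518280, f(x_1) = 3.192600
x_2 = 4.200000 - (3.192600)·(4.200000 - 5.910000)/(3.192600 - (15.518280)) = 3.757075; f(x_2) = 0.953583
x_3 = 3.757075 - (0.953583)·(3.757075 - 4.200000)/(0.953583 - (3.192600)) = 3.568437; f(x_3) = 0.119137

3.568437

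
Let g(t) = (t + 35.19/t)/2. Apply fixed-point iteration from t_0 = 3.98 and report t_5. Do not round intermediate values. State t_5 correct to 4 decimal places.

5.9321

t_1 = g(3.980000) = 6.410854
t_2 = g(6.410854) = 5.949991
t_3 = g(5.949991) = 5.932143
t_4 = g(5.932143) = 5.932116
t_5 = g(5.932116) = 5.932116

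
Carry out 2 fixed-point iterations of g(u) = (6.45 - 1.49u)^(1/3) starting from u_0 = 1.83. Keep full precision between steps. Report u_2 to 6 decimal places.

1.605789

u_1 = g(1.830000) = 1.549920
u_2 = g(1.549920) = 1.605789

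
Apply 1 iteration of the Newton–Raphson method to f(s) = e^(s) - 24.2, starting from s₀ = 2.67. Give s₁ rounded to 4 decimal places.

3.3459

f'(s) = e^(s)
s_0 = 2.670000: f = -9.760031, f' = 14.439969 → s_1 = 2.670000 - (-9.760031)/(14.439969) = 3.345904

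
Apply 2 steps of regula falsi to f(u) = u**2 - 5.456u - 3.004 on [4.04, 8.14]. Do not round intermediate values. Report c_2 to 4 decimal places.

False-position update: c = (a·f(b) − b·f(a))/(f(b) − f(a)); replace the endpoint whose sign matches f(c).
f(4.040000) = -8.724640, f(8.140000) = 18.843760
step 1: c = 5.337537, f(c) = -3.636300 < 0 → new bracket [5.337537, 8.140000]
step 2: c = 5.790854, f(c) = -1.064908 < 0 → new bracket [5.790854, 8.140000]

5.7909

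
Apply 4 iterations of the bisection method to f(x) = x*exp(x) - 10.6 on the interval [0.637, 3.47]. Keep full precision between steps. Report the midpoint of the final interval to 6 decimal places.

f(0.637000) = -9.395560, f(3.470000) = 100.914496 (opposite signs)
step 1: m = 2.053500, f(m) = 5.407313 > 0 → root in [0.637000, 2.053500]
step 2: m = 1.345250, f(m) = -5.435389 < 0 → root in [1.345250, 2.053500]
step 3: m = 1.699375, f(m) = -1.303523 < 0 → root in [1.699375, 2.053500]
step 4: m = 1.876438, f(m) = 1.653511 > 0 → root in [1.699375, 1.876438]
Midpoint of [1.699375, 1.876438] = 1.787906

1.787906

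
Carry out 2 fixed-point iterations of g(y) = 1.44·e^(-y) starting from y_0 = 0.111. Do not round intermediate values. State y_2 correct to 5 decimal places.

0.39690

y_1 = g(0.111000) = 1.288712
y_2 = g(1.288712) = 0.396901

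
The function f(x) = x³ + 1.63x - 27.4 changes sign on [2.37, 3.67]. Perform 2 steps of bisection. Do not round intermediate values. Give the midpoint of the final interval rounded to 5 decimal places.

f(2.370000) = -10.224847, f(3.670000) = 28.012963 (opposite signs)
step 1: m = 3.020000, f(m) = 5.066208 > 0 → root in [2.370000, 3.020000]
step 2: m = 2.695000, f(m) = -3.433298 < 0 → root in [2.695000, 3.020000]
Midpoint of [2.695000, 3.020000] = 2.857500

2.85750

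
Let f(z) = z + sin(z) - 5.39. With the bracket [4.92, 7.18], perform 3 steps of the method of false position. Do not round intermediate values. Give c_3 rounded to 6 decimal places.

5.828855

f(4.920000) = -1.448526, f(7.180000) = 2.571343
step 1: c = 5.734372, f(c) = -0.177303 < 0 → new bracket [5.734372, 7.180000]
step 2: c = 5.827623, f(c) = -0.002344 < 0 → new bracket [5.827623, 7.180000]
step 3: c = 5.828855, f(c) = -0.000006 < 0 → new bracket [5.828855, 7.180000]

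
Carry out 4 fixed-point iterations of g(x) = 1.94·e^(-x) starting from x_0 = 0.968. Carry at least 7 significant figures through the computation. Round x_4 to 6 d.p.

x_1 = g(0.968000) = 0.736893
x_2 = g(0.736893) = 0.928481
x_3 = g(0.928481) = 0.766598
x_4 = g(0.766598) = 0.901307

0.901307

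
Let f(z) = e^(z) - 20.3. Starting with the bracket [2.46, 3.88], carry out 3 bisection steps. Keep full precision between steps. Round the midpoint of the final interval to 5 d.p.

3.08125

f(2.460000) = -8.595188, f(3.880000) = 28.124215 (opposite signs)
step 1: m = 3.170000, f(m) = 3.507484 > 0 → root in [2.460000, 3.170000]
step 2: m = 2.815000, f(m) = -3.606824 < 0 → root in [2.815000, 3.170000]
step 3: m = 2.992500, f(m) = -0.364541 < 0 → root in [2.992500, 3.170000]
Midpoint of [2.992500, 3.170000] = 3.081250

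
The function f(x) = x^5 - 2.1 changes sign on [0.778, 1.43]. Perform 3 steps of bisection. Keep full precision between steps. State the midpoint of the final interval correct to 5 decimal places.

1.14475

f(0.778000) = -1.814965, f(1.430000) = 3.879711 (opposite signs)
step 1: m = 1.104000, f(m) = -0.459994 < 0 → root in [1.104000, 1.430000]
step 2: m = 1.267000, f(m) = 1.164999 > 0 → root in [1.104000, 1.267000]
step 3: m = 1.185500, f(m) = 0.241573 > 0 → root in [1.104000, 1.185500]
Midpoint of [1.104000, 1.185500] = 1.144750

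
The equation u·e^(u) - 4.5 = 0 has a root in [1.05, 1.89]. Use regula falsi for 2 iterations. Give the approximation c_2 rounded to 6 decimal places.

1.234978

f(1.050000) = -1.499466, f(1.890000) = 8.010607
step 1: c = 1.182444, f(c) = -0.642469 < 0 → new bracket [1.182444, 1.890000]
step 2: c = 1.234978, f(c) = -0.253770 < 0 → new bracket [1.234978, 1.890000]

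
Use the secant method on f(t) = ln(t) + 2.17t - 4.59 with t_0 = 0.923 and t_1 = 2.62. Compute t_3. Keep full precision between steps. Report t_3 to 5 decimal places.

f(t_0) = -2.667216, f(t_1) = 2.058574
t_2 = 2.620000 - (2.058574)·(2.620000 - 0.923000)/(2.058574 - (-2.667216)) = 1.880780; f(t_2) = 0.122978
t_3 = 1.880780 - (0.122978)·(1.880780 - 2.620000)/(0.122978 - (2.058574)) = 1.833813; f(t_3) = -0.004228

1.83381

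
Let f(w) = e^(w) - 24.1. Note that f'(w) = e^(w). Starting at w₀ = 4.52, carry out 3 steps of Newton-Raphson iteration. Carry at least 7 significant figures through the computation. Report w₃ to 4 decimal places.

Newton update: w ← w − f(w)/f'(w).
w_0 = 4.520000: f = 67.735598, f' = 91.835598 → w_1 = 4.520000 - (67.735598)/(91.835598) = 3.782425
w_1 = 3.782425: f = 19.822445, f' = 43.922445 → w_2 = 3.782425 - (19.822445)/(43.922445) = 3.331120
w_2 = 3.331120: f = 3.869647, f' = 27.969647 → w_3 = 3.331120 - (3.869647)/(27.969647) = 3.192768

3.1928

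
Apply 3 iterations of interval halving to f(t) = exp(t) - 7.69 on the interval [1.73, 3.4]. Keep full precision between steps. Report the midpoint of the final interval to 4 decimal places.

2.0431

f(1.730000) = -2.049346, f(3.400000) = 22.274100 (opposite signs)
step 1: m = 2.565000, f(m) = 5.310658 > 0 → root in [1.730000, 2.565000]
step 2: m = 2.147500, f(m) = 0.873423 > 0 → root in [1.730000, 2.147500]
step 3: m = 1.938750, f(m) = -0.739942 < 0 → root in [1.938750, 2.147500]
Midpoint of [1.938750, 2.147500] = 2.043125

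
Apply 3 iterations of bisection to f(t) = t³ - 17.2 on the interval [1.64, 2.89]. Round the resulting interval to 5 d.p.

f(1.640000) = -12.789056, f(2.890000) = 6.937569 (opposite signs)
step 1: m = 2.265000, f(m) = -5.580040 < 0 → root in [2.265000, 2.890000]
step 2: m = 2.577500, f(m) = -0.076363 < 0 → root in [2.577500, 2.890000]
step 3: m = 2.733750, f(m) = 3.230377 > 0 → root in [2.577500, 2.733750]

[2.57750, 2.73375]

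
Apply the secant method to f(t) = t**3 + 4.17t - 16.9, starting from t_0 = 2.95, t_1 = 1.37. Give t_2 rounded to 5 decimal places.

Secant update: t_(k+1) = t_k − f(t_k)·(t_k − t_(k-1))/(f(t_k) − f(t_(k-1))).
f(t_0) = 21.073875, f(t_1) = -8.615747
t_2 = 1.370000 - (-8.615747)·(1.370000 - 2.950000)/(-8.615747 - (21.073875)) = 1.828506; f(t_2) = -3.161636

1.82851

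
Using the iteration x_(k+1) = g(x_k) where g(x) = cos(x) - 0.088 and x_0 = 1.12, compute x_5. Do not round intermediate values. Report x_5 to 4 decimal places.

0.6412

x_1 = g(1.120000) = 0.347682
x_2 = g(0.347682) = 0.852165
x_3 = g(0.852165) = 0.570355
x_4 = g(0.570355) = 0.753709
x_5 = g(0.753709) = 0.641155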